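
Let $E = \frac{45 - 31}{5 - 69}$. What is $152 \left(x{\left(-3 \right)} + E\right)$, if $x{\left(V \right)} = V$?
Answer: $- \frac{1957}{4} \approx -489.25$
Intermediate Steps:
$E = - \frac{7}{32}$ ($E = \frac{14}{-64} = 14 \left(- \frac{1}{64}\right) = - \frac{7}{32} \approx -0.21875$)
$152 \left(x{\left(-3 \right)} + E\right) = 152 \left(-3 - \frac{7}{32}\right) = 152 \left(- \frac{103}{32}\right) = - \frac{1957}{4}$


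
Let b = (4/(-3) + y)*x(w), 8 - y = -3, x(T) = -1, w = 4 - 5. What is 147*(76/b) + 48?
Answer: -32124/29 ≈ -1107.7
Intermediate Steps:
w = -1
y = 11 (y = 8 - 1*(-3) = 8 + 3 = 11)
b = -29/3 (b = (4/(-3) + 11)*(-1) = (4*(-⅓) + 11)*(-1) = (-4/3 + 11)*(-1) = (29/3)*(-1) = -29/3 ≈ -9.6667)
147*(76/b) + 48 = 147*(76/(-29/3)) + 48 = 147*(76*(-3/29)) + 48 = 147*(-228/29) + 48 = -33516/29 + 48 = -32124/29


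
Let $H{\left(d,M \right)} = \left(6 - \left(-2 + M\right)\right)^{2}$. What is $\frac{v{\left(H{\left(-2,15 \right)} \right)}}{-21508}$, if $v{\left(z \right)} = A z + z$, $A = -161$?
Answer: $\frac{1960}{5377} \approx 0.36452$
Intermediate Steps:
$H{\left(d,M \right)} = \left(8 - M\right)^{2}$
$v{\left(z \right)} = - 160 z$ ($v{\left(z \right)} = - 161 z + z = - 160 z$)
$\frac{v{\left(H{\left(-2,15 \right)} \right)}}{-21508} = \frac{\left(-160\right) \left(-8 + 15\right)^{2}}{-21508} = - 160 \cdot 7^{2} \left(- \frac{1}{21508}\right) = \left(-160\right) 49 \left(- \frac{1}{21508}\right) = \left(-7840\right) \left(- \frac{1}{21508}\right) = \frac{1960}{5377}$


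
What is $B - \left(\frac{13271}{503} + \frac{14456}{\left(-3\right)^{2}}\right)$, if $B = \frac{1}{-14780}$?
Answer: $- \frac{109236131987}{66909060} \approx -1632.6$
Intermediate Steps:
$B = - \frac{1}{14780} \approx -6.7659 \cdot 10^{-5}$
$B - \left(\frac{13271}{503} + \frac{14456}{\left(-3\right)^{2}}\right) = - \frac{1}{14780} - \left(\frac{13271}{503} + \frac{14456}{\left(-3\right)^{2}}\right) = - \frac{1}{14780} - \left(13271 \cdot \frac{1}{503} + \frac{14456}{9}\right) = - \frac{1}{14780} - \left(\frac{13271}{503} + 14456 \cdot \frac{1}{9}\right) = - \frac{1}{14780} - \left(\frac{13271}{503} + \frac{14456}{9}\right) = - \frac{1}{14780} - \frac{7390807}{4527} = - \frac{109236131987}{66909060}$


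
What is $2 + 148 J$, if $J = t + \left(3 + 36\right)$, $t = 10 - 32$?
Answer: $2518$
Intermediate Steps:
$t = -22$ ($t = 10 - 32 = -22$)
$J = 17$ ($J = -22 + \left(3 + 36\right) = -22 + 39 = 17$)
$2 + 148 J = 2 + 148 \cdot 17 = 2 + 2516 = 2518$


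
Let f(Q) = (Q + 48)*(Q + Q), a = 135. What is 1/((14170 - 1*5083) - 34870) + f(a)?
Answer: 1273938029/25783 ≈ 49410.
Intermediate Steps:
f(Q) = 2*Q*(48 + Q) (f(Q) = (48 + Q)*(2*Q) = 2*Q*(48 + Q))
1/((14170 - 1*5083) - 34870) + f(a) = 1/((14170 - 1*5083) - 34870) + 2*135*(48 + 135) = 1/((14170 - 5083) - 34870) + 2*135*183 = 1/(9087 - 34870) + 49410 = 1/(-25783) + 49410 = -1/25783 + 49410 = 1273938029/25783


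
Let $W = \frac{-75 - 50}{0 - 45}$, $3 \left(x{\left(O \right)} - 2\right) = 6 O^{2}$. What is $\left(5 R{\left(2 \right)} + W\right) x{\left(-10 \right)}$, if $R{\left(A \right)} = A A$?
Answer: $\frac{41410}{9} \approx 4601.1$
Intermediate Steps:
$R{\left(A \right)} = A^{2}$
$x{\left(O \right)} = 2 + 2 O^{2}$ ($x{\left(O \right)} = 2 + \frac{6 O^{2}}{3} = 2 + 2 O^{2}$)
$W = \frac{25}{9}$ ($W = - \frac{125}{-45} = \left(-125\right) \left(- \frac{1}{45}\right) = \frac{25}{9} \approx 2.7778$)
$\left(5 R{\left(2 \right)} + W\right) x{\left(-10 \right)} = \left(5 \cdot 2^{2} + \frac{25}{9}\right) \left(2 + 2 \left(-10\right)^{2}\right) = \left(5 \cdot 4 + \frac{25}{9}\right) \left(2 + 2 \cdot 100\right) = \left(20 + \frac{25}{9}\right) \left(2 + 200\right) = \frac{205}{9} \cdot 202 = \frac{41410}{9}$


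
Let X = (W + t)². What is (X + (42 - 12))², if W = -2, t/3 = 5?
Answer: 39601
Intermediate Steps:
t = 15 (t = 3*5 = 15)
X = 169 (X = (-2 + 15)² = 13² = 169)
(X + (42 - 12))² = (169 + (42 - 12))² = (169 + 30)² = 199² = 39601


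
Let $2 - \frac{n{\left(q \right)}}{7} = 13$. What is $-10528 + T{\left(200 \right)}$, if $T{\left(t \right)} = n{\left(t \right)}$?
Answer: $-10605$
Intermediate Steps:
$n{\left(q \right)} = -77$ ($n{\left(q \right)} = 14 - 91 = -77$)
$T{\left(t \right)} = -77$
$-10528 + T{\left(200 \right)} = -10528 - 77 = -10605$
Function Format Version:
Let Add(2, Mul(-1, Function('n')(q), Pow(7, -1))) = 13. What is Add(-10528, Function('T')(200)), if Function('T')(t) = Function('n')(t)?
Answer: -10605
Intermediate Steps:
Function('n')(q) = -77 (Function('n')(q) = Add(14, Mul(-7, 13)) = Add(14, -91) = -77)
Function('T')(t) = -77
Add(-10528, Function('T')(200)) = Add(-10528, -77) = -10605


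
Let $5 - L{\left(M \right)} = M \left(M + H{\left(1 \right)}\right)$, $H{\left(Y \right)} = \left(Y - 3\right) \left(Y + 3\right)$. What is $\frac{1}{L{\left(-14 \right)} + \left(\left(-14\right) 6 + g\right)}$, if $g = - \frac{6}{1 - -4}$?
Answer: $- \frac{5}{1941} \approx -0.002576$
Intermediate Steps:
$H{\left(Y \right)} = \left(-3 + Y\right) \left(3 + Y\right)$
$L{\left(M \right)} = 5 - M \left(-8 + M\right)$ ($L{\left(M \right)} = 5 - M \left(M - \left(9 - 1^{2}\right)\right) = 5 - M \left(M + \left(-9 + 1\right)\right) = 5 - M \left(M - 8\right) = 5 - M \left(-8 + M\right)$)
$g = - \frac{6}{5}$ ($g = - \frac{6}{1 + 4} = - \frac{6}{5} \approx -1.2$)
$\frac{1}{L{\left(-14 \right)} + \left(\left(-14\right) 6 + g\right)} = \frac{1}{\left(5 - \left(-14\right)^{2} + 8 \left(-14\right)\right) - \frac{426}{5}} = \frac{1}{\left(5 - 196 - 112\right) - \frac{426}{5}} = \frac{1}{-303 - \frac{426}{5}} = \frac{1}{- \frac{1941}{5}} = - \frac{5}{1941}$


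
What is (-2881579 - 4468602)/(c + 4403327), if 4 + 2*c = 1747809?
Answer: -14700362/10554459 ≈ -1.3928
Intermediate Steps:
c = 1747805/2 (c = -2 + (½)*1747809 = -2 + 1747809/2 = 1747805/2 ≈ 8.7390e+5)
(-2881579 - 4468602)/(c + 4403327) = (-2881579 - 4468602)/(1747805/2 + 4403327) = -7350181/10554459/2 = -7350181*2/10554459 = -14700362/10554459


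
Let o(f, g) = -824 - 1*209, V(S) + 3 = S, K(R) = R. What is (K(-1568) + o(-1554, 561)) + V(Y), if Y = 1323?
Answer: -1281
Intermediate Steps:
V(S) = -3 + S
o(f, g) = -1033 (o(f, g) = -824 - 209 = -1033)
(K(-1568) + o(-1554, 561)) + V(Y) = (-1568 - 1033) + (-3 + 1323) = -2601 + 1320 = -1281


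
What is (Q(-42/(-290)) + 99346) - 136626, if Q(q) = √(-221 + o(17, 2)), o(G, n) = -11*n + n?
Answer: -37280 + I*√241 ≈ -37280.0 + 15.524*I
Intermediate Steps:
o(G, n) = -10*n
Q(q) = I*√241 (Q(q) = √(-221 - 10*2) = √(-221 - 20) = √(-241) = I*√241)
(Q(-42/(-290)) + 99346) - 136626 = (I*√241 + 99346) - 136626 = (99346 + I*√241) - 136626 = -37280 + I*√241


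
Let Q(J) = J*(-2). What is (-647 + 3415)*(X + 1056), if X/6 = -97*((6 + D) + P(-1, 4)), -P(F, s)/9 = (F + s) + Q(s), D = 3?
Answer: -84069696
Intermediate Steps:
Q(J) = -2*J
P(F, s) = -9*F + 9*s (P(F, s) = -9*((F + s) - 2*s) = -9*(F - s) = -9*F + 9*s)
X = -31428 (X = 6*(-97*((6 + 3) + (-9*(-1) + 9*4))) = 6*(-97*(9 + (9 + 36))) = 6*(-97*(9 + 45)) = 6*(-97*54) = 6*(-5238) = -31428)
(-647 + 3415)*(X + 1056) = (-647 + 3415)*(-31428 + 1056) = 2768*(-30372) = -84069696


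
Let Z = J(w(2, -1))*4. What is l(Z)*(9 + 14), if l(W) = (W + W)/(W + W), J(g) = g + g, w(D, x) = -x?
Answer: 23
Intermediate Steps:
J(g) = 2*g
Z = 8 (Z = (2*(-1*(-1)))*4 = (2*1)*4 = 2*4 = 8)
l(W) = 1 (l(W) = (2*W)/((2*W)) = (2*W)*(1/(2*W)) = 1)
l(Z)*(9 + 14) = 1*(9 + 14) = 1*23 = 23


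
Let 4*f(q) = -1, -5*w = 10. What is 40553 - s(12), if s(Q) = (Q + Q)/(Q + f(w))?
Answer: 1905895/47 ≈ 40551.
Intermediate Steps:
w = -2 (w = -⅕*10 = -2)
f(q) = -¼ (f(q) = (¼)*(-1) = -¼)
s(Q) = 2*Q/(-¼ + Q) (s(Q) = (Q + Q)/(Q - ¼) = (2*Q)/(-¼ + Q) = 2*Q/(-¼ + Q))
40553 - s(12) = 40553 - 8*12/(-1 + 4*12) = 40553 - 8*12/(-1 + 48) = 40553 - 8*12/47 = 40553 - 1*96/47 = 40553 - 96/47 = 1905895/47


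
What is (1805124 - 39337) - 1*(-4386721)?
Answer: 6152508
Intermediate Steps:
(1805124 - 39337) - 1*(-4386721) = 1765787 + 4386721 = 6152508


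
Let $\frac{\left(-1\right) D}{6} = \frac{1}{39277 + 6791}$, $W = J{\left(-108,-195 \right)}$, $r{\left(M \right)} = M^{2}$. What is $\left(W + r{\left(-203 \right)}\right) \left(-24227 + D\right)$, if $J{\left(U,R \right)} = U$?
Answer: $- \frac{7645398692607}{7678} \approx -9.9575 \cdot 10^{8}$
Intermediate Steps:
$W = -108$
$D = - \frac{1}{7678}$ ($D = - \frac{6}{39277 + 6791} = - \frac{6}{46068} = \left(-6\right) \frac{1}{46068} = - \frac{1}{7678} \approx -0.00013024$)
$\left(W + r{\left(-203 \right)}\right) \left(-24227 + D\right) = \left(-108 + \left(-203\right)^{2}\right) \left(-24227 - \frac{1}{7678}\right) = \left(-108 + 41209\right) \left(- \frac{186014907}{7678}\right) = 41101 \left(- \frac{186014907}{7678}\right) = - \frac{7645398692607}{7678}$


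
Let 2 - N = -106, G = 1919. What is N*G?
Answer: 207252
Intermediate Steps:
N = 108 (N = 2 - 1*(-106) = 2 + 106 = 108)
N*G = 108*1919 = 207252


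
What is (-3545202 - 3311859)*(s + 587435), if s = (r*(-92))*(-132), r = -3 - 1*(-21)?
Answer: -5526976306647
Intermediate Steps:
r = 18 (r = -3 + 21 = 18)
s = 218592 (s = (18*(-92))*(-132) = -1656*(-132) = 218592)
(-3545202 - 3311859)*(s + 587435) = (-3545202 - 3311859)*(218592 + 587435) = -6857061*806027 = -5526976306647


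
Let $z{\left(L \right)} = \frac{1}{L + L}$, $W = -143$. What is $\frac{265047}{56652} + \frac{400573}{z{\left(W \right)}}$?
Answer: $- \frac{2163424183803}{18884} \approx -1.1456 \cdot 10^{8}$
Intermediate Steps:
$z{\left(L \right)} = \frac{1}{2 L}$
$\frac{265047}{56652} + \frac{400573}{z{\left(W \right)}} = \frac{265047}{56652} + \frac{400573}{\frac{1}{2} \frac{1}{-143}} = 265047 \cdot \frac{1}{56652} + \frac{400573}{\frac{1}{2} \left(- \frac{1}{143}\right)} = \frac{88349}{18884} + \frac{400573}{- \frac{1}{286}} = \frac{88349}{18884} + 400573 \left(-286\right) = \frac{88349}{18884} - 114563878 = - \frac{2163424183803}{18884}$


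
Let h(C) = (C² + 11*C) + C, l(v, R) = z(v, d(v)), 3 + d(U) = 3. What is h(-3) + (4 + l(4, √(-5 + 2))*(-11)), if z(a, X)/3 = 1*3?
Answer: -122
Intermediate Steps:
d(U) = 0 (d(U) = -3 + 3 = 0)
z(a, X) = 9 (z(a, X) = 3*(1*3) = 3*3 = 9)
l(v, R) = 9
h(C) = C² + 12*C
h(-3) + (4 + l(4, √(-5 + 2))*(-11)) = -3*(12 - 3) + (4 + 9*(-11)) = -3*9 + (4 - 99) = -27 - 95 = -122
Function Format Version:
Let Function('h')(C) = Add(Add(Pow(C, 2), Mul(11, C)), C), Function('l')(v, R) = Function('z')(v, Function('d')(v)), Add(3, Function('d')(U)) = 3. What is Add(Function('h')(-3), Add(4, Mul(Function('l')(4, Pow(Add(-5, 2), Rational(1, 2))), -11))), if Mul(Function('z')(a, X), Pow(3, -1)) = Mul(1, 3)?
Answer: -122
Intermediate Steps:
Function('d')(U) = 0 (Function('d')(U) = Add(-3, 3) = 0)
Function('z')(a, X) = 9 (Function('z')(a, X) = Mul(3, Mul(1, 3)) = Mul(3, 3) = 9)
Function('l')(v, R) = 9
Function('h')(C) = Add(Pow(C, 2), Mul(12, C))
Add(Function('h')(-3), Add(4, Mul(Function('l')(4, Pow(Add(-5, 2), Rational(1, 2))), -11))) = Add(Mul(-3, Add(12, -3)), Add(4, Mul(9, -11))) = Add(Mul(-3, 9), Add(4, -99)) = Add(-27, -95) = -122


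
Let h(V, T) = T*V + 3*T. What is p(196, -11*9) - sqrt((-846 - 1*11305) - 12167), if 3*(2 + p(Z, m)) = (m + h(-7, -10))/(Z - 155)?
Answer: -305/123 - 3*I*sqrt(2702) ≈ -2.4797 - 155.94*I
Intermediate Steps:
h(V, T) = 3*T + T*V
p(Z, m) = -2 + (40 + m)/(3*(-155 + Z)) (p(Z, m) = -2 + ((m - 10*(3 - 7))/(Z - 155))/3 = -2 + ((m - 10*(-4))/(-155 + Z))/3 = -2 + ((m + 40)/(-155 + Z))/3 = -2 + ((40 + m)/(-155 + Z))/3 = -2 + (40 + m)/(3*(-155 + Z)))
p(196, -11*9) - sqrt((-846 - 1*11305) - 12167) = (970 - 11*9 - 6*196)/(3*(-155 + 196)) - sqrt((-846 - 1*11305) - 12167) = (1/3)*(970 - 99 - 1176)/41 - sqrt((-846 - 11305) - 12167) = (1/3)*(1/41)*(-305) - sqrt(-12151 - 12167) = -305/123 - sqrt(-24318) = -305/123 - 3*I*sqrt(2702)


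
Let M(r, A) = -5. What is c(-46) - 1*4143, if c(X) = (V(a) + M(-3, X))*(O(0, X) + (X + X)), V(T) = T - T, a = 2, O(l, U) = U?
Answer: -3453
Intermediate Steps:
V(T) = 0
c(X) = -15*X (c(X) = (0 - 5)*(X + (X + X)) = -5*(X + 2*X) = -15*X)
c(-46) - 1*4143 = -15*(-46) - 1*4143 = 690 - 4143 = -3453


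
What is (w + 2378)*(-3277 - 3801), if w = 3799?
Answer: -43720806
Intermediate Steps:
(w + 2378)*(-3277 - 3801) = (3799 + 2378)*(-3277 - 3801) = 6177*(-7078) = -43720806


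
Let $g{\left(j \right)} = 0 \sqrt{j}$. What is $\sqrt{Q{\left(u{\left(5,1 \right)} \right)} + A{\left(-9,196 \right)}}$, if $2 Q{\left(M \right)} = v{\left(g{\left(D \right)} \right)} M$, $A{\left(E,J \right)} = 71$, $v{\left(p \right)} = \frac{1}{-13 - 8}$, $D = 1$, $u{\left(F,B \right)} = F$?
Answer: $\frac{\sqrt{125034}}{42} \approx 8.4191$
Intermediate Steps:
$g{\left(j \right)} = 0$
$v{\left(p \right)} = - \frac{1}{21}$ ($v{\left(p \right)} = \frac{1}{-21} = - \frac{1}{21}$)
$Q{\left(M \right)} = - \frac{M}{42}$ ($Q{\left(M \right)} = \frac{\left(- \frac{1}{21}\right) M}{2} = - \frac{M}{42}$)
$\sqrt{Q{\left(u{\left(5,1 \right)} \right)} + A{\left(-9,196 \right)}} = \sqrt{\left(- \frac{1}{42}\right) 5 + 71} = \sqrt{- \frac{5}{42} + 71} = \sqrt{\frac{2977}{42}} = \frac{\sqrt{125034}}{42}$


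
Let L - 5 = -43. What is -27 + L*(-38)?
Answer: 1417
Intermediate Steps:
L = -38 (L = 5 - 43 = -38)
-27 + L*(-38) = -27 - 38*(-38) = -27 + 1444 = 1417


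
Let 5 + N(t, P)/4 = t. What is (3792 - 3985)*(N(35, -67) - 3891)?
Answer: 727803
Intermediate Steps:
N(t, P) = -20 + 4*t
(3792 - 3985)*(N(35, -67) - 3891) = (3792 - 3985)*((-20 + 4*35) - 3891) = -193*((-20 + 140) - 3891) = -193*(120 - 3891) = -193*(-3771) = 727803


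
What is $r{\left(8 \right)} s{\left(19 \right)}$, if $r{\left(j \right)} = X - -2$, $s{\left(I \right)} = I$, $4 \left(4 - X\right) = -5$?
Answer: $\frac{551}{4} \approx 137.75$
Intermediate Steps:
$X = \frac{21}{4}$ ($X = 4 - - \frac{5}{4} = 4 + \frac{5}{4} = \frac{21}{4} \approx 5.25$)
$r{\left(j \right)} = \frac{29}{4}$ ($r{\left(j \right)} = \frac{21}{4} - -2 = \frac{21}{4} + 2 = \frac{29}{4}$)
$r{\left(8 \right)} s{\left(19 \right)} = \frac{29}{4} \cdot 19 = \frac{551}{4}$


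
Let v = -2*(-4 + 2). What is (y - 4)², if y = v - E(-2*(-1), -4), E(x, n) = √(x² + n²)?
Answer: 20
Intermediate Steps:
E(x, n) = √(n² + x²)
v = 4 (v = -2*(-2) = 4)
y = 4 - 2*√5 (y = 4 - √((-4)² + (-2*(-1))²) = 4 - √(16 + 2²) = 4 - √(16 + 4) = 4 - √20 = 4 - 2*√5 ≈ -0.47214)
(y - 4)² = ((4 - 2*√5) - 4)² = (-2*√5)² = 20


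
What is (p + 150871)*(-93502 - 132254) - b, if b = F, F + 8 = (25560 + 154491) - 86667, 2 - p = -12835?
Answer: -36958156624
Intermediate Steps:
p = 12837 (p = 2 - 1*(-12835) = 2 + 12835 = 12837)
F = 93376 (F = -8 + ((25560 + 154491) - 86667) = -8 + (180051 - 86667) = -8 + 93384 = 93376)
b = 93376
(p + 150871)*(-93502 - 132254) - b = (12837 + 150871)*(-93502 - 132254) - 1*93376 = 163708*(-225756) - 93376 = -36958063248 - 93376 = -36958156624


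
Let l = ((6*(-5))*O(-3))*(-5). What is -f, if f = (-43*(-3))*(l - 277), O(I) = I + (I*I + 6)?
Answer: -196467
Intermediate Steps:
O(I) = 6 + I + I**2 (O(I) = I + (I**2 + 6) = I + (6 + I**2) = 6 + I + I**2)
l = 1800 (l = ((6*(-5))*(6 - 3 + (-3)**2))*(-5) = -30*(6 - 3 + 9)*(-5) = -30*12*(-5) = -360*(-5) = 1800)
f = 196467 (f = (-43*(-3))*(1800 - 277) = 129*1523 = 196467)
-f = -1*196467 = -196467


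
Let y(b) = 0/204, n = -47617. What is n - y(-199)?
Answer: -47617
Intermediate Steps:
y(b) = 0 (y(b) = 0*(1/204) = 0)
n - y(-199) = -47617 - 1*0 = -47617 + 0 = -47617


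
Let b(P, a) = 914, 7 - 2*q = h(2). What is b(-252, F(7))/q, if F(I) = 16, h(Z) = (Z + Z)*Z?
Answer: -1828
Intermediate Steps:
h(Z) = 2*Z**2 (h(Z) = (2*Z)*Z = 2*Z**2)
q = -1/2 (q = 7/2 - 2**2 = 7/2 - 4 = -1/2 ≈ -0.50000)
b(-252, F(7))/q = 914/(-1/2) = 914*(-2) = -1828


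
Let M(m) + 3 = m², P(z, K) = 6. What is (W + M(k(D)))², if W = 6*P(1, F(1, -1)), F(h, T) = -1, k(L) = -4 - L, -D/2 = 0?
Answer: 2401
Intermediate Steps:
D = 0 (D = -2*0 = 0)
M(m) = -3 + m²
W = 36 (W = 6*6 = 36)
(W + M(k(D)))² = (36 + (-3 + (-4 - 1*0)²))² = (36 + (-3 + (-4 + 0)²))² = (36 + (-3 + (-4)²))² = (36 + (-3 + 16))² = (36 + 13)² = 49² = 2401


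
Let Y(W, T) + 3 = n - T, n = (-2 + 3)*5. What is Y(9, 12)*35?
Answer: -350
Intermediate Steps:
n = 5 (n = 1*5 = 5)
Y(W, T) = 2 - T (Y(W, T) = -3 + (5 - T) = 2 - T)
Y(9, 12)*35 = (2 - 1*12)*35 = (2 - 12)*35 = -10*35 = -350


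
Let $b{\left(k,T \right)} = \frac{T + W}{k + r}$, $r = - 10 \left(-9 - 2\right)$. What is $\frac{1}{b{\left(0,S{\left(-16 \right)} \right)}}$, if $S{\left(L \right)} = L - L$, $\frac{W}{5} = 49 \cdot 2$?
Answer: $\frac{11}{49} \approx 0.22449$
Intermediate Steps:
$r = 110$ ($r = - 10 \left(-9 - 2\right) = \left(-10\right) \left(-11\right) = 110$)
$W = 490$ ($W = 5 \cdot 49 \cdot 2 = 5 \cdot 98 = 490$)
$S{\left(L \right)} = 0$
$b{\left(k,T \right)} = \frac{490 + T}{110 + k}$ ($b{\left(k,T \right)} = \frac{T + 490}{k + 110} = \frac{490 + T}{110 + k}$)
$\frac{1}{b{\left(0,S{\left(-16 \right)} \right)}} = \frac{1}{\frac{1}{110 + 0} \left(490 + 0\right)} = \frac{1}{\frac{1}{110} \cdot 490} = \frac{1}{\frac{49}{11}} = \frac{11}{49}$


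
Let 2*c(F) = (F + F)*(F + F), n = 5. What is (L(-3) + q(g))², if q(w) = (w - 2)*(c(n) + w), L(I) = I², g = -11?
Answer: 248004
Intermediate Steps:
c(F) = 2*F² (c(F) = ((F + F)*(F + F))/2 = ((2*F)*(2*F))/2 = (4*F²)/2 = 2*F²)
q(w) = (-2 + w)*(50 + w) (q(w) = (w - 2)*(2*5² + w) = (-2 + w)*(2*25 + w) = (-2 + w)*(50 + w))
(L(-3) + q(g))² = ((-3)² + (-100 + (-11)² + 48*(-11)))² = (9 + (-100 + 121 - 528))² = (9 - 507)² = (-498)² = 248004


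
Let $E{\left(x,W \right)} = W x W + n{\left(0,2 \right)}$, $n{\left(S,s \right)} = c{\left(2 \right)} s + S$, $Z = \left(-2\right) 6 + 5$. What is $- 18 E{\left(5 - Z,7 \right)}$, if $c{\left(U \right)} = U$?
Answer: $-10656$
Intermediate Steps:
$Z = -7$ ($Z = -12 + 5 = -7$)
$n{\left(S,s \right)} = S + 2 s$ ($n{\left(S,s \right)} = 2 s + S = S + 2 s$)
$E{\left(x,W \right)} = 4 + x W^{2}$ ($E{\left(x,W \right)} = W x W + \left(0 + 2 \cdot 2\right) = x W^{2} + \left(0 + 4\right) = x W^{2} + 4 = 4 + x W^{2}$)
$- 18 E{\left(5 - Z,7 \right)} = - 18 \left(4 + \left(5 - -7\right) 7^{2}\right) = - 18 \left(4 + \left(5 + 7\right) 49\right) = - 18 \left(4 + 12 \cdot 49\right) = - 18 \left(4 + 588\right) = \left(-18\right) 592 = -10656$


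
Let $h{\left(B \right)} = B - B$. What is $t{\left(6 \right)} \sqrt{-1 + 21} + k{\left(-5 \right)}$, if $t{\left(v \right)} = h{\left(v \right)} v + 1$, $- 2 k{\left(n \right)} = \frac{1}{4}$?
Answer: $- \frac{1}{8} + 2 \sqrt{5} \approx 4.3471$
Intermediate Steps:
$k{\left(n \right)} = - \frac{1}{8}$ ($k{\left(n \right)} = - \frac{1}{2 \cdot 4} = \left(- \frac{1}{2}\right) \frac{1}{4} = - \frac{1}{8}$)
$h{\left(B \right)} = 0$
$t{\left(v \right)} = 1$ ($t{\left(v \right)} = 0 v + 1 = 0 + 1 = 1$)
$t{\left(6 \right)} \sqrt{-1 + 21} + k{\left(-5 \right)} = 1 \sqrt{-1 + 21} - \frac{1}{8} = 1 \sqrt{20} - \frac{1}{8} = 1 \cdot 2 \sqrt{5} - \frac{1}{8} = 2 \sqrt{5} - \frac{1}{8} = - \frac{1}{8} + 2 \sqrt{5}$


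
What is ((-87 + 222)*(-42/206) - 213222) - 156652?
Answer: -38099857/103 ≈ -3.6990e+5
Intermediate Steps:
((-87 + 222)*(-42/206) - 213222) - 156652 = (135*(-42*1/206) - 213222) - 156652 = (135*(-21/103) - 213222) - 156652 = (-2835/103 - 213222) - 156652 = -21964701/103 - 156652 = -38099857/103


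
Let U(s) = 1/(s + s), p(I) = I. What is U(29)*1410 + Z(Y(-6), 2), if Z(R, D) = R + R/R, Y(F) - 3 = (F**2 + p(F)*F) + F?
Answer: 2735/29 ≈ 94.310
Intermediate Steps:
U(s) = 1/(2*s)
Y(F) = 3 + F + 2*F**2 (Y(F) = 3 + ((F**2 + F*F) + F) = 3 + ((F**2 + F**2) + F) = 3 + (2*F**2 + F) = 3 + (F + 2*F**2) = 3 + F + 2*F**2)
Z(R, D) = 1 + R (Z(R, D) = R + 1 = 1 + R)
U(29)*1410 + Z(Y(-6), 2) = ((1/2)/29)*1410 + (1 + (3 - 6 + 2*(-6)**2)) = ((1/2)*(1/29))*1410 + (1 + (3 - 6 + 2*36)) = (1/58)*1410 + (1 + (3 - 6 + 72)) = 705/29 + (1 + 69) = 705/29 + 70 = 2735/29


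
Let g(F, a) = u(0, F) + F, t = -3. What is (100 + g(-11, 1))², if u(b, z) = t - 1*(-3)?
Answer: 7921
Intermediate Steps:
u(b, z) = 0 (u(b, z) = -3 - 1*(-3) = -3 + 3 = 0)
g(F, a) = F (g(F, a) = 0 + F = F)
(100 + g(-11, 1))² = (100 - 11)² = 89² = 7921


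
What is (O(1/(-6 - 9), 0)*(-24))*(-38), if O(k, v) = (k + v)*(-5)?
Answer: 304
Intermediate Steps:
O(k, v) = -5*k - 5*v
(O(1/(-6 - 9), 0)*(-24))*(-38) = ((-5/(-6 - 9) - 5*0)*(-24))*(-38) = ((-5/(-15) + 0)*(-24))*(-38) = ((-5*(-1/15) + 0)*(-24))*(-38) = ((⅓ + 0)*(-24))*(-38) = ((⅓)*(-24))*(-38) = -8*(-38) = 304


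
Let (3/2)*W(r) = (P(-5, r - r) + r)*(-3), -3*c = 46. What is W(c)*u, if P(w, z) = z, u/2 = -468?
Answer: -28704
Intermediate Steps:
u = -936 (u = 2*(-468) = -936)
c = -46/3 (c = -1/3*46 = -46/3 ≈ -15.333)
W(r) = -2*r (W(r) = 2*(((r - r) + r)*(-3))/3 = 2*((0 + r)*(-3))/3 = 2*(r*(-3))/3 = 2*(-3*r)/3 = -2*r)
W(c)*u = -2*(-46/3)*(-936) = (92/3)*(-936) = -28704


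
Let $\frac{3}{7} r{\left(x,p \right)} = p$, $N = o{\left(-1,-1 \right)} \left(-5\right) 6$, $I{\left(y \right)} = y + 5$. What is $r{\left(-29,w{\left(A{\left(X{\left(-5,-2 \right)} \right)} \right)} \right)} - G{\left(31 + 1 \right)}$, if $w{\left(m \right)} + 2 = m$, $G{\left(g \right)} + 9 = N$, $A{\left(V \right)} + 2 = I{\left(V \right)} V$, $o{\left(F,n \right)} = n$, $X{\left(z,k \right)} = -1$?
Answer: $- \frac{119}{3} \approx -39.667$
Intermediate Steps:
$I{\left(y \right)} = 5 + y$
$A{\left(V \right)} = -2 + V \left(5 + V\right)$ ($A{\left(V \right)} = -2 + \left(5 + V\right) V = -2 + V \left(5 + V\right)$)
$N = 30$ ($N = \left(-1\right) \left(-5\right) 6 = 5 \cdot 6 = 30$)
$G{\left(g \right)} = 21$ ($G{\left(g \right)} = -9 + 30 = 21$)
$w{\left(m \right)} = -2 + m$
$r{\left(x,p \right)} = \frac{7 p}{3}$
$r{\left(-29,w{\left(A{\left(X{\left(-5,-2 \right)} \right)} \right)} \right)} - G{\left(31 + 1 \right)} = \frac{7 \left(-2 - 6\right)}{3} - 21 = \frac{7}{3} \left(-8\right) - 21 = - \frac{56}{3} - 21 = - \frac{119}{3}$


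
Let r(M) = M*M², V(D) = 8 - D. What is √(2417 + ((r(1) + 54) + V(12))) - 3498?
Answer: -3498 + 2*√617 ≈ -3448.3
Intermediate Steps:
r(M) = M³
√(2417 + ((r(1) + 54) + V(12))) - 3498 = √(2417 + ((1³ + 54) + (8 - 1*12))) - 3498 = √(2417 + ((1 + 54) + (8 - 12))) - 3498 = √(2417 + (55 - 4)) - 3498 = √(2417 + 51) - 3498 = √2468 - 3498 = 2*√617 - 3498 = -3498 + 2*√617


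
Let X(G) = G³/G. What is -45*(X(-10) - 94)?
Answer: -270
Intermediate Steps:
X(G) = G²
-45*(X(-10) - 94) = -45*((-10)² - 94) = -45*(100 - 94) = -45*6 = -270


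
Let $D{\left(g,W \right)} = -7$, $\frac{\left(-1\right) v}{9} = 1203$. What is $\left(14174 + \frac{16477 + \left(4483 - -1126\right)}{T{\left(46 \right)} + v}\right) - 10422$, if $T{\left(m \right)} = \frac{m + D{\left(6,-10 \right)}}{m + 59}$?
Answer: $\frac{710489927}{189466} \approx 3750.0$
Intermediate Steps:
$v = -10827$ ($v = \left(-9\right) 1203 = -10827$)
$T{\left(m \right)} = \frac{-7 + m}{59 + m}$ ($T{\left(m \right)} = \frac{m - 7}{m + 59} = \frac{-7 + m}{59 + m}$)
$\left(14174 + \frac{16477 + \left(4483 - -1126\right)}{T{\left(46 \right)} + v}\right) - 10422 = \left(14174 + \frac{16477 + \left(4483 - -1126\right)}{\frac{-7 + 46}{59 + 46} - 10827}\right) - 10422 = \left(14174 + \frac{16477 + \left(4483 + 1126\right)}{\frac{1}{105} \cdot 39 - 10827}\right) - 10422 = \left(14174 + \frac{16477 + 5609}{\frac{1}{105} \cdot 39 - 10827}\right) - 10422 = \left(14174 + \frac{22086}{\frac{13}{35} - 10827}\right) - 10422 = \left(14174 + \frac{22086}{- \frac{378932}{35}}\right) - 10422 = \left(14174 + 22086 \left(- \frac{35}{378932}\right)\right) - 10422 = \left(14174 - \frac{386505}{189466}\right) - 10422 = \frac{2685104579}{189466} - 10422 = \frac{710489927}{189466}$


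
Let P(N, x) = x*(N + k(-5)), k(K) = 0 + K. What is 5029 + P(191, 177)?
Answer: 37951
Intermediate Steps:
k(K) = K
P(N, x) = x*(-5 + N) (P(N, x) = x*(N - 5) = x*(-5 + N))
5029 + P(191, 177) = 5029 + 177*(-5 + 191) = 5029 + 177*186 = 5029 + 32922 = 37951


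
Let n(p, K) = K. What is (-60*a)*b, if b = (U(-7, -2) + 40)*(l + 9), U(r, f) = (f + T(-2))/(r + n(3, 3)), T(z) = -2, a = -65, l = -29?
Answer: -3198000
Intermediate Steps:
U(r, f) = (-2 + f)/(3 + r) (U(r, f) = (f - 2)/(r + 3) = (-2 + f)/(3 + r))
b = -820 (b = ((-2 - 2)/(3 - 7) + 40)*(-29 + 9) = (-4/(-4) + 40)*(-20) = (-1/4*(-4) + 40)*(-20) = (1 + 40)*(-20) = 41*(-20) = -820)
(-60*a)*b = -60*(-65)*(-820) = 3900*(-820) = -3198000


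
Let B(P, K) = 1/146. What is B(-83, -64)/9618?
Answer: 1/1404228 ≈ 7.1214e-7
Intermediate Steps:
B(P, K) = 1/146
B(-83, -64)/9618 = (1/146)/9618 = (1/146)*(1/9618) = 1/1404228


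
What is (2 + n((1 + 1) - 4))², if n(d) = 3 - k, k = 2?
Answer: 9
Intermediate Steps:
n(d) = 1 (n(d) = 3 - 1*2 = 3 - 2 = 1)
(2 + n((1 + 1) - 4))² = (2 + 1)² = 3² = 9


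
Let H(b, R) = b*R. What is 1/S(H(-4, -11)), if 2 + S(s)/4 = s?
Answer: 1/168 ≈ 0.0059524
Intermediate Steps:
H(b, R) = R*b
S(s) = -8 + 4*s
1/S(H(-4, -11)) = 1/(-8 + 4*(-11*(-4))) = 1/(-8 + 4*44) = 1/(-8 + 176) = 1/168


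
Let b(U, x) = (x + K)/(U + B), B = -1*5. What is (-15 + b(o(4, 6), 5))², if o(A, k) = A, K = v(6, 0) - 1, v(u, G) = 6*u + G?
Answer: 3025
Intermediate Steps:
v(u, G) = G + 6*u
B = -5
K = 35 (K = (0 + 6*6) - 1 = (0 + 36) - 1 = 36 - 1 = 35)
b(U, x) = (35 + x)/(-5 + U) (b(U, x) = (x + 35)/(U - 5) = (35 + x)/(-5 + U))
(-15 + b(o(4, 6), 5))² = (-15 + (35 + 5)/(-5 + 4))² = (-15 + 40/(-1))² = (-15 - 1*40)² = (-15 - 40)² = (-55)² = 3025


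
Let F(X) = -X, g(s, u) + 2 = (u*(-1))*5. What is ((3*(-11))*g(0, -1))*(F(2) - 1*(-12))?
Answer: -990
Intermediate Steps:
g(s, u) = -2 - 5*u (g(s, u) = -2 + (u*(-1))*5 = -2 - u*5 = -2 - 5*u)
((3*(-11))*g(0, -1))*(F(2) - 1*(-12)) = ((3*(-11))*(-2 - 5*(-1)))*(-1*2 - 1*(-12)) = (-33*(-2 + 5))*(-2 + 12) = -33*3*10 = -99*10 = -990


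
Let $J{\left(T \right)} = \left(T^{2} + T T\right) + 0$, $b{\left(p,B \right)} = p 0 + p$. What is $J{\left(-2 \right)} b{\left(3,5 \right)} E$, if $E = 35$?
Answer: $840$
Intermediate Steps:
$b{\left(p,B \right)} = p$ ($b{\left(p,B \right)} = 0 + p = p$)
$J{\left(T \right)} = 2 T^{2}$ ($J{\left(T \right)} = \left(T^{2} + T^{2}\right) + 0 = 2 T^{2} + 0 = 2 T^{2}$)
$J{\left(-2 \right)} b{\left(3,5 \right)} E = 2 \left(-2\right)^{2} \cdot 3 \cdot 35 = 2 \cdot 4 \cdot 3 \cdot 35 = 8 \cdot 3 \cdot 35 = 24 \cdot 35 = 840$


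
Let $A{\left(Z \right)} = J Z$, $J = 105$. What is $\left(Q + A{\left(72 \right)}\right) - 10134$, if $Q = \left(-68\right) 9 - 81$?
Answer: $-3267$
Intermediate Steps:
$A{\left(Z \right)} = 105 Z$
$Q = -693$ ($Q = -612 - 81 = -693$)
$\left(Q + A{\left(72 \right)}\right) - 10134 = \left(-693 + 105 \cdot 72\right) - 10134 = \left(-693 + 7560\right) - 10134 = 6867 - 10134 = -3267$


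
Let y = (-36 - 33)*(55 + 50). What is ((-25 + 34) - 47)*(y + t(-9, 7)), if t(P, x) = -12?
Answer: 275766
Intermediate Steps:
y = -7245 (y = -69*105 = -7245)
((-25 + 34) - 47)*(y + t(-9, 7)) = ((-25 + 34) - 47)*(-7245 - 12) = (9 - 47)*(-7257) = -38*(-7257) = 275766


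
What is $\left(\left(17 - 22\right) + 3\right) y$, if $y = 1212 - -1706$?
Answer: $-5836$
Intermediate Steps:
$y = 2918$ ($y = 1212 + 1706 = 2918$)
$\left(\left(17 - 22\right) + 3\right) y = \left(\left(17 - 22\right) + 3\right) 2918 = \left(-5 + 3\right) 2918 = \left(-2\right) 2918 = -5836$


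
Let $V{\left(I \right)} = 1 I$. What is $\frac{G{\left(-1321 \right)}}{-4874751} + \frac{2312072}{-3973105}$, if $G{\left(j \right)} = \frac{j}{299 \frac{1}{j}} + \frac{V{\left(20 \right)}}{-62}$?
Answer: $- \frac{2553261816730753}{4378562014476195} \approx -0.58313$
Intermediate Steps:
$V{\left(I \right)} = I$
$G{\left(j \right)} = - \frac{10}{31} + \frac{j^{2}}{299}$ ($G{\left(j \right)} = \frac{j}{299 \frac{1}{j}} + \frac{20}{-62} = j \frac{j}{299} + 20 \left(- \frac{1}{62}\right) = \frac{j^{2}}{299} - \frac{10}{31} = - \frac{10}{31} + \frac{j^{2}}{299}$)
$\frac{G{\left(-1321 \right)}}{-4874751} + \frac{2312072}{-3973105} = \frac{- \frac{10}{31} + \frac{\left(-1321\right)^{2}}{299}}{-4874751} + \frac{2312072}{-3973105} = \left(- \frac{10}{31} + \frac{1}{299} \cdot 1745041\right) \left(- \frac{1}{4874751}\right) + 2312072 \left(- \frac{1}{3973105}\right) = \left(- \frac{10}{31} + \frac{1745041}{299}\right) \left(- \frac{1}{4874751}\right) - \frac{56392}{96905} = \frac{54093281}{9269} \left(- \frac{1}{4874751}\right) - \frac{56392}{96905} = - \frac{54093281}{45184067019} - \frac{56392}{96905} = - \frac{2553261816730753}{4378562014476195}$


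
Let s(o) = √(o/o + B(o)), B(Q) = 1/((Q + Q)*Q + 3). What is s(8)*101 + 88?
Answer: 88 + 202*√4323/131 ≈ 189.38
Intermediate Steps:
B(Q) = 1/(3 + 2*Q²) (B(Q) = 1/((2*Q)*Q + 3) = 1/(2*Q² + 3) = 1/(3 + 2*Q²))
s(o) = √(1 + 1/(3 + 2*o²)) (s(o) = √(o/o + 1/(3 + 2*o²)) = √(1 + 1/(3 + 2*o²)))
s(8)*101 + 88 = (√2*√((2 + 8²)/(3 + 2*8²)))*101 + 88 = (√2*√((2 + 64)/(3 + 2*64)))*101 + 88 = (√2*√(66/(3 + 128)))*101 + 88 = (√2*√(66/131))*101 + 88 = (√2*(√8646/131))*101 + 88 = (2*√4323/131)*101 + 88 = 202*√4323/131 + 88 = 88 + 202*√4323/131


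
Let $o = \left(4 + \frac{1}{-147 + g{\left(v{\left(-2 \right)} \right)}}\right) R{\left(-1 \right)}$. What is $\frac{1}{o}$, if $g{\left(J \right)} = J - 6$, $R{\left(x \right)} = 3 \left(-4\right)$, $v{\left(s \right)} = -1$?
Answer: $- \frac{77}{3690} \approx -0.020867$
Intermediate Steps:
$R{\left(x \right)} = -12$
$g{\left(J \right)} = -6 + J$
$o = - \frac{3690}{77}$ ($o = \left(4 + \frac{1}{-147 - 7}\right) \left(-12\right) = \left(4 + \frac{1}{-154}\right) \left(-12\right) = \left(4 - \frac{1}{154}\right) \left(-12\right) = \frac{615}{154} \left(-12\right) = - \frac{3690}{77} \approx -47.922$)
$\frac{1}{o} = \frac{1}{- \frac{3690}{77}} = - \frac{77}{3690}$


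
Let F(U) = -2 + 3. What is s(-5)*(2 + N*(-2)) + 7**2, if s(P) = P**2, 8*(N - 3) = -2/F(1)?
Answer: -77/2 ≈ -38.500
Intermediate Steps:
F(U) = 1
N = 11/4 (N = 3 + (-2/1)/8 = 3 + (-2*1)/8 = 3 + (1/8)*(-2) = 3 - 1/4 = 11/4 ≈ 2.7500)
s(-5)*(2 + N*(-2)) + 7**2 = (-5)**2*(2 + (11/4)*(-2)) + 7**2 = 25*(2 - 11/2) + 49 = 25*(-7/2) + 49 = -175/2 + 49 = -77/2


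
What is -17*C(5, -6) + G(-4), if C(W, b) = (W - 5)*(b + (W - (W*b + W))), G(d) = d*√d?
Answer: -8*I ≈ -8.0*I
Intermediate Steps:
G(d) = d^(3/2)
C(W, b) = (-5 + W)*(b - W*b) (C(W, b) = (-5 + W)*(b + (W - (W + W*b))) = (-5 + W)*(b + (W + (-W - W*b))) = (-5 + W)*(b - W*b))
-17*C(5, -6) + G(-4) = -(-102)*(-5 - 1*5² + 6*5) + (-4)^(3/2) = -(-102)*(-5 - 1*25 + 30) - 8*I = -(-102)*(-5 - 25 + 30) - 8*I = -(-102)*0 - 8*I = -17*0 - 8*I = 0 - 8*I = -8*I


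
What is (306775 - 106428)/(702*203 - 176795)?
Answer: -200347/34289 ≈ -5.8429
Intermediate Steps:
(306775 - 106428)/(702*203 - 176795) = 200347/(142506 - 176795) = 200347/(-34289) = 200347*(-1/34289) = -200347/34289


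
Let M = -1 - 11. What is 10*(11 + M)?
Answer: -10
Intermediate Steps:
M = -12
10*(11 + M) = 10*(11 - 12) = 10*(-1) = -10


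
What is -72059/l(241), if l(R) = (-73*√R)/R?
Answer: 72059*√241/73 ≈ 15324.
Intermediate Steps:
l(R) = -73/√R
-72059/l(241) = -72059*(-√241/73) = -(-72059)*√241/73 = 72059*√241/73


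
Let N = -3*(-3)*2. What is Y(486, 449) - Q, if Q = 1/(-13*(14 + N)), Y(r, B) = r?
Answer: 202177/416 ≈ 486.00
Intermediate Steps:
N = 18 (N = 9*2 = 18)
Q = -1/416 (Q = 1/(-13*(14 + 18)) = 1/(-13*32) = 1/(-416) = -1/416 ≈ -0.0024038)
Y(486, 449) - Q = 486 - 1*(-1/416) = 486 + 1/416 = 202177/416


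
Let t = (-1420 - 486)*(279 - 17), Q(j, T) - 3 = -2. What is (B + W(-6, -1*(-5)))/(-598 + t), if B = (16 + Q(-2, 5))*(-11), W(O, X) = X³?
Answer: 31/249985 ≈ 0.00012401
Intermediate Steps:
Q(j, T) = 1 (Q(j, T) = 3 - 2 = 1)
B = -187 (B = (16 + 1)*(-11) = 17*(-11) = -187)
t = -499372 (t = -1906*262 = -499372)
(B + W(-6, -1*(-5)))/(-598 + t) = (-187 + (-1*(-5))³)/(-598 - 499372) = (-187 + 5³)/(-499970) = (-187 + 125)*(-1/499970) = -62*(-1/499970) = 31/249985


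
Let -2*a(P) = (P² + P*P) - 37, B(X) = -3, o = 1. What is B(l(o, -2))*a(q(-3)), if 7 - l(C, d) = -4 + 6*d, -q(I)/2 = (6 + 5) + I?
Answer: 1425/2 ≈ 712.50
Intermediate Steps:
q(I) = -22 - 2*I (q(I) = -2*((6 + 5) + I) = -2*(11 + I) = -22 - 2*I)
l(C, d) = 11 - 6*d (l(C, d) = 7 - (-4 + 6*d) = 7 + (4 - 6*d) = 11 - 6*d)
a(P) = 37/2 - P² (a(P) = -((P² + P*P) - 37)/2 = -((P² + P²) - 37)/2 = -(2*P² - 37)/2 = -(-37 + 2*P²)/2 = 37/2 - P²)
B(l(o, -2))*a(q(-3)) = -3*(37/2 - (-22 - 2*(-3))²) = -3*(37/2 - (-22 + 6)²) = -3*(37/2 - 1*(-16)²) = -3*(37/2 - 1*256) = -3*(37/2 - 256) = -3*(-475/2) = 1425/2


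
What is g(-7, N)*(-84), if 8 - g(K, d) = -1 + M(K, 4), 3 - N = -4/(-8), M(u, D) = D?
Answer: -420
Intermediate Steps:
N = 5/2 (N = 3 - (-4)/(-8) = 3 - (-4)*(-1)/8 = 3 - 1*½ = 3 - ½ = 5/2 ≈ 2.5000)
g(K, d) = 5 (g(K, d) = 8 - (-1 + 4) = 8 - 1*3 = 8 - 3 = 5)
g(-7, N)*(-84) = 5*(-84) = -420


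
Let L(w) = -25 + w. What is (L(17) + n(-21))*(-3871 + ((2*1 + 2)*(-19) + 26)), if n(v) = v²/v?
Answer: 113709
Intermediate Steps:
n(v) = v
(L(17) + n(-21))*(-3871 + ((2*1 + 2)*(-19) + 26)) = ((-25 + 17) - 21)*(-3871 + ((2*1 + 2)*(-19) + 26)) = (-8 - 21)*(-3871 + ((2 + 2)*(-19) + 26)) = -29*(-3871 + (4*(-19) + 26)) = -29*(-3871 + (-76 + 26)) = -29*(-3871 - 50) = -29*(-3921) = 113709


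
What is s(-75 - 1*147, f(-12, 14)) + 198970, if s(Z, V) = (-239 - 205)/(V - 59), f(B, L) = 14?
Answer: 2984698/15 ≈ 1.9898e+5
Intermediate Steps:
s(Z, V) = -444/(-59 + V)
s(-75 - 1*147, f(-12, 14)) + 198970 = -444/(-59 + 14) + 198970 = -444/(-45) + 198970 = -444*(-1/45) + 198970 = 148/15 + 198970 = 2984698/15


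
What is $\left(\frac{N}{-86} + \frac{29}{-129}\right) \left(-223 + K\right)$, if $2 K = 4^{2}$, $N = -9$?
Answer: $\frac{155}{6} \approx 25.833$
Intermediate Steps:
$K = 8$ ($K = \frac{4^{2}}{2} = \frac{1}{2} \cdot 16 = 8$)
$\left(\frac{N}{-86} + \frac{29}{-129}\right) \left(-223 + K\right) = \left(- \frac{9}{-86} + \frac{29}{-129}\right) \left(-223 + 8\right) = \left(\left(-9\right) \left(- \frac{1}{86}\right) + 29 \left(- \frac{1}{129}\right)\right) \left(-215\right) = \left(\frac{9}{86} - \frac{29}{129}\right) \left(-215\right) = \left(- \frac{31}{258}\right) \left(-215\right) = \frac{155}{6}$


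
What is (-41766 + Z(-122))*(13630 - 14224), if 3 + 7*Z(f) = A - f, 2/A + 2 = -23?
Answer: 4339809738/175 ≈ 2.4799e+7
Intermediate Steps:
A = -2/25 (A = 2/(-2 - 23) = 2/(-25) = 2*(-1/25) = -2/25 ≈ -0.080000)
Z(f) = -11/25 - f/7 (Z(f) = -3/7 + (-2/25 - f)/7 = -3/7 + (-2/175 - f/7) = -11/25 - f/7)
(-41766 + Z(-122))*(13630 - 14224) = (-41766 + (-11/25 - ⅐*(-122)))*(13630 - 14224) = (-41766 + (-11/25 + 122/7))*(-594) = (-41766 + 2973/175)*(-594) = -7306077/175*(-594) = 4339809738/175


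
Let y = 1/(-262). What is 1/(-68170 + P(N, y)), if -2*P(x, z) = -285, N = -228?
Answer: -2/136055 ≈ -1.4700e-5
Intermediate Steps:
y = -1/262 ≈ -0.0038168
P(x, z) = 285/2 (P(x, z) = -½*(-285) = 285/2)
1/(-68170 + P(N, y)) = 1/(-68170 + 285/2) = 1/(-136055/2) = -2/136055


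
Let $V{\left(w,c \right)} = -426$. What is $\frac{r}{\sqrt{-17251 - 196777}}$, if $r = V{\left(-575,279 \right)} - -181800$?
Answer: $- \frac{90687 i \sqrt{53507}}{53507} \approx - 392.05 i$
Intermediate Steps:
$r = 181374$ ($r = -426 - -181800 = -426 + 181800 = 181374$)
$\frac{r}{\sqrt{-17251 - 196777}} = \frac{181374}{\sqrt{-17251 - 196777}} = \frac{181374}{\sqrt{-214028}} = \frac{181374}{2 i \sqrt{53507}} = 181374 \left(- \frac{i \sqrt{53507}}{107014}\right) = - \frac{90687 i \sqrt{53507}}{53507}$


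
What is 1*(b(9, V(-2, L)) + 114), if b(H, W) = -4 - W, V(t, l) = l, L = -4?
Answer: 114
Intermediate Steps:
1*(b(9, V(-2, L)) + 114) = 1*((-4 - 1*(-4)) + 114) = 1*((-4 + 4) + 114) = 1*(0 + 114) = 1*114 = 114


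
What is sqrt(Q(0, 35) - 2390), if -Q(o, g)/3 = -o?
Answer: I*sqrt(2390) ≈ 48.888*I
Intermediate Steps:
Q(o, g) = 3*o (Q(o, g) = -(-3)*o = 3*o)
sqrt(Q(0, 35) - 2390) = sqrt(3*0 - 2390) = sqrt(0 - 2390) = sqrt(-2390) = I*sqrt(2390)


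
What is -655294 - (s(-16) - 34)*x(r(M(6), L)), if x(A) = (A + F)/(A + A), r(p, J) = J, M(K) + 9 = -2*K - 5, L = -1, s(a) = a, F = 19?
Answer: -655744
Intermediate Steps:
M(K) = -14 - 2*K (M(K) = -9 + (-2*K - 5) = -9 + (-5 - 2*K) = -14 - 2*K)
x(A) = (19 + A)/(2*A) (x(A) = (A + 19)/(A + A) = (19 + A)/((2*A)) = (19 + A)*(1/(2*A)) = (19 + A)/(2*A))
-655294 - (s(-16) - 34)*x(r(M(6), L)) = -655294 - (-16 - 34)*(1/2)*(19 - 1)/(-1) = -655294 - (-50)*(1/2)*(-1)*18 = -655294 - (-50)*(-9) = -655294 - 1*450 = -655294 - 450 = -655744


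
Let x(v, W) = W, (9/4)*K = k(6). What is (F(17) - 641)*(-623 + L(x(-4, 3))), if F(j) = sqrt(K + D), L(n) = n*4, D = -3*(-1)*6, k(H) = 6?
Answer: 391651 - 611*sqrt(186)/3 ≈ 3.8887e+5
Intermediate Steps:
K = 8/3 (K = (4/9)*6 = 8/3 ≈ 2.6667)
D = 18 (D = 3*6 = 18)
L(n) = 4*n
F(j) = sqrt(186)/3 (F(j) = sqrt(8/3 + 18) = sqrt(62/3) = sqrt(186)/3)
(F(17) - 641)*(-623 + L(x(-4, 3))) = (sqrt(186)/3 - 641)*(-623 + 4*3) = (-641 + sqrt(186)/3)*(-623 + 12) = (-641 + sqrt(186)/3)*(-611) = 391651 - 611*sqrt(186)/3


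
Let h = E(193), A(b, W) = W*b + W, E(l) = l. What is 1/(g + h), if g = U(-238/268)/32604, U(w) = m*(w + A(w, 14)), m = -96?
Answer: 14003/2702551 ≈ 0.0051814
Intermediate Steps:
A(b, W) = W + W*b
h = 193
U(w) = -1344 - 1440*w (U(w) = -96*(w + 14*(1 + w)) = -96*(w + (14 + 14*w)) = -96*(14 + 15*w) = -1344 - 1440*w)
g = -28/14003 (g = (-1344 - (-342720)/268)/32604 = (-1344 - (-342720)/268)*(1/32604) = (-1344 - 1440*(-119/134))*(1/32604) = (-1344 + 85680/67)*(1/32604) = -4368/67*1/32604 = -28/14003 ≈ -0.0019996)
1/(g + h) = 1/(-28/14003 + 193) = 1/(2702551/14003) = 14003/2702551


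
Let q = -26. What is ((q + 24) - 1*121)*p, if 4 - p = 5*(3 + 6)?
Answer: 5043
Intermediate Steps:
p = -41 (p = 4 - 5*(3 + 6) = 4 - 5*9 = 4 - 1*45 = 4 - 45 = -41)
((q + 24) - 1*121)*p = ((-26 + 24) - 1*121)*(-41) = (-2 - 121)*(-41) = -123*(-41) = 5043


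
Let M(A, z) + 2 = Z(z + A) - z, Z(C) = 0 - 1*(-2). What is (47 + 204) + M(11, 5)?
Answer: 246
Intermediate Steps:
Z(C) = 2 (Z(C) = 0 + 2 = 2)
M(A, z) = -z (M(A, z) = -2 + (2 - z) = -z)
(47 + 204) + M(11, 5) = (47 + 204) - 1*5 = 251 - 5 = 246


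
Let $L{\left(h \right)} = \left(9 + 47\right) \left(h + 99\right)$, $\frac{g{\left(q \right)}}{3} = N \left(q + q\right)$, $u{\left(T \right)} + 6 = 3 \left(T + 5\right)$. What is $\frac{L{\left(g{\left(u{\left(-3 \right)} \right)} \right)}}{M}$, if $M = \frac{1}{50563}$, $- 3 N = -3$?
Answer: $280321272$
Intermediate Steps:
$N = 1$ ($N = \left(- \frac{1}{3}\right) \left(-3\right) = 1$)
$u{\left(T \right)} = 9 + 3 T$ ($u{\left(T \right)} = -6 + 3 \left(T + 5\right) = -6 + 3 \left(5 + T\right) = -6 + \left(15 + 3 T\right) = 9 + 3 T$)
$g{\left(q \right)} = 6 q$ ($g{\left(q \right)} = 3 \cdot 1 \left(q + q\right) = 3 \cdot 1 \cdot 2 q = 3 \cdot 2 q = 6 q$)
$L{\left(h \right)} = 5544 + 56 h$ ($L{\left(h \right)} = 56 \left(99 + h\right) = 5544 + 56 h$)
$M = \frac{1}{50563} \approx 1.9777 \cdot 10^{-5}$
$\frac{L{\left(g{\left(u{\left(-3 \right)} \right)} \right)}}{M} = \left(5544 + 56 \cdot 6 \left(9 + 3 \left(-3\right)\right)\right) \frac{1}{\frac{1}{50563}} = \left(5544 + 56 \cdot 6 \left(9 - 9\right)\right) 50563 = \left(5544 + 56 \cdot 6 \cdot 0\right) 50563 = \left(5544 + 56 \cdot 0\right) 50563 = \left(5544 + 0\right) 50563 = 5544 \cdot 50563 = 280321272$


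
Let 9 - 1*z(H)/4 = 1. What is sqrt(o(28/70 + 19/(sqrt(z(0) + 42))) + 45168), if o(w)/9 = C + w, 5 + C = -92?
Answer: sqrt(6064478340 + 316350*sqrt(74))/370 ≈ 210.52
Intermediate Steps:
C = -97 (C = -5 - 92 = -97)
z(H) = 32 (z(H) = 36 - 4*1 = 36 - 4 = 32)
o(w) = -873 + 9*w (o(w) = 9*(-97 + w) = -873 + 9*w)
sqrt(o(28/70 + 19/(sqrt(z(0) + 42))) + 45168) = sqrt((-873 + 9*(28/70 + 19/(sqrt(32 + 42)))) + 45168) = sqrt((-873 + 9*(28*(1/70) + 19/(sqrt(74)))) + 45168) = sqrt((-873 + 9*(2/5 + 19*(sqrt(74)/74))) + 45168) = sqrt((-873 + 9*(2/5 + 19*sqrt(74)/74)) + 45168) = sqrt((-873 + (18/5 + 171*sqrt(74)/74)) + 45168) = sqrt((-4347/5 + 171*sqrt(74)/74) + 45168) = sqrt(221493/5 + 171*sqrt(74)/74)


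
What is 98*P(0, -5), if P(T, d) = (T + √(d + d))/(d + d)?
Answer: -49*I*√10/5 ≈ -30.99*I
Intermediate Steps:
P(T, d) = (T + √2*√d)/(2*d) (P(T, d) = (T + √(2*d))/((2*d)) = (T + √2*√d)*(1/(2*d)) = (T + √2*√d)/(2*d))
98*P(0, -5) = 98*((½)*0/(-5) + √2/(2*√(-5))) = 98*((½)*0*(-⅕) + √2*(-I*√5/5)/2) = 98*(0 - I*√10/10) = 98*(-I*√10/10) = -49*I*√10/5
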